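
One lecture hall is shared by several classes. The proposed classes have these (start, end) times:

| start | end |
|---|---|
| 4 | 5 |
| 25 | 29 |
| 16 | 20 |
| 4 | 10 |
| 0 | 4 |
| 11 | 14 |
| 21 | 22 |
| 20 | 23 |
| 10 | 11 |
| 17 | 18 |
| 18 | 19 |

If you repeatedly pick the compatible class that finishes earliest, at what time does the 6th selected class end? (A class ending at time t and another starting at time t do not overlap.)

Sort by end time and greedily take each interval whose start is ≥ the last chosen end.
Sorted by end: (0,4)  (4,5)  (4,10)  (10,11)  (11,14)  (17,18)  (18,19)  (16,20)  (21,22)  (20,23)  (25,29)
take (0,4); take (4,5); take (10,11); take (11,14); take (17,18); take (18,19); take (21,22); skip (20,23); take (25,29).
Selected: (0,4) (4,5) (10,11) (11,14) (17,18) (18,19) (21,22) (25,29)

19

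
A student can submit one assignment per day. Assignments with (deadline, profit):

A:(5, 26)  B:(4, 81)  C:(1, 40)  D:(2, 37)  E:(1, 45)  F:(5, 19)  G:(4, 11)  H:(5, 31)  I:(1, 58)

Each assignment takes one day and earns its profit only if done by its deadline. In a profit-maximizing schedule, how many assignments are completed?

5

By profit: B(d4,81), I(d1,58), E(d1,45), C(d1,40), D(d2,37), H(d5,31), A(d5,26), F(d5,19), G(d4,11)
B→slot 4; I→slot 1; E skipped; C skipped; D→slot 2; H→slot 5; A→slot 3; F skipped; G skipped.
5 of 9 scheduled.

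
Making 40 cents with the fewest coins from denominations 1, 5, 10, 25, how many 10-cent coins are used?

1

Greedy: take as many of the largest coin as possible, then repeat with the remainder.
40 − 1×25→15 − 1×10→5 − 1×5→0
Count of 10: 1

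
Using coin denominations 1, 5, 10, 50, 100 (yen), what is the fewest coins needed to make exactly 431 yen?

8

Use the largest denomination that fits, subtract, and repeat.
431 = 4×100 + 3×10 + 1×1
Total coins = 4 + 3 + 1 = 8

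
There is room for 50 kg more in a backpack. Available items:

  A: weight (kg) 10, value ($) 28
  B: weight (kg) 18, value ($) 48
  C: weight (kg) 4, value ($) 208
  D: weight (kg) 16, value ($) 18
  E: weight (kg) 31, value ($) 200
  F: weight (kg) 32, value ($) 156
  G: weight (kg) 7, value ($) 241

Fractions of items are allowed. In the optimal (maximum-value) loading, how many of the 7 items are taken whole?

Sort by value per unit weight and fill in that order.
Order: C (208/4=52.00) > G (241/7=34.43) > E (200/31=6.45) > F (156/32=4.88) > A (28/10=2.80) > B (48/18=2.67) > D (18/16=1.12)
Fill: take C (4 @ 208) → take G (7 @ 241) → take E (31 @ 200) → take 8/32 of F → 39.00; 50/50 used.
3 item(s) taken whole; one partial (take 8/32 of F).

3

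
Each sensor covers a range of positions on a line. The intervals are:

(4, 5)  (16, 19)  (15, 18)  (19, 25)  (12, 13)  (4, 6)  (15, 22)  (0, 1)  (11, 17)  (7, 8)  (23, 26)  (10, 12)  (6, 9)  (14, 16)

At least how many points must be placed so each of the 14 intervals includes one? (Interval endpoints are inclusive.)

By right end: [0,1]  [4,5]  [4,6]  [7,8]  [6,9]  [10,12]  [12,13]  [14,16]  [11,17]  [15,18]  [16,19]  [15,22]  [19,25]  [23,26]
[0,1] uncovered → point at 1; [4,5] uncovered → point at 5; [7,8] uncovered → point at 8; [10,12] uncovered → point at 12; [14,16] uncovered → point at 16; [19,25] uncovered → point at 25.
Points: 1, 5, 8, 12, 16, 25 (6 total).

6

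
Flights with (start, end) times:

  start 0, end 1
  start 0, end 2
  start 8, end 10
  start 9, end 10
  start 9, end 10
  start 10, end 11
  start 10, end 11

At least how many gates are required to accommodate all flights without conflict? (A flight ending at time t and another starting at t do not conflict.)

Count concurrent intervals with a sweep; the peak is the room count.
starts: [0, 0, 8, 9, 9, 10, 10]
ends:   [1, 2, 10, 10, 10, 11, 11]
s0→1 s0→2 e1→1 e2→0 s8→1 s9→2 s9→3  — peak 3.

3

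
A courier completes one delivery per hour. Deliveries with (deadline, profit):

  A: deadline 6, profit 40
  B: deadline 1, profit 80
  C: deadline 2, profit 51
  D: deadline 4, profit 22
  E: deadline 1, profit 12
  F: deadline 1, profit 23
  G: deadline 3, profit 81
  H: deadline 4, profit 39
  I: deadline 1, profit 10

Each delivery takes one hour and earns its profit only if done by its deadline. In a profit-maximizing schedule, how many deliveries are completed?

5

By profit: G(d3,81), B(d1,80), C(d2,51), A(d6,40), H(d4,39), F(d1,23), D(d4,22), E(d1,12), I(d1,10)
G→slot 3; B→slot 1; C→slot 2; A→slot 6; H→slot 4; F skipped; D skipped; E skipped; I skipped.
5 of 9 scheduled.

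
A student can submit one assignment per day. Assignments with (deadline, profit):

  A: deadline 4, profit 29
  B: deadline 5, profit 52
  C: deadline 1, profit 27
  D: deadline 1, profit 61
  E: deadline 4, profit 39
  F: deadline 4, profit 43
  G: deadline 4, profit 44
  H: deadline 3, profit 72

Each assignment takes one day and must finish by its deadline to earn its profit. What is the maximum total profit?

272

Profit order: H=72 D=61 B=52 G=44 F=43 E=39 A=29 C=27
Assign: H→slot 3, D→slot 1, B→slot 5, G→slot 4, F→slot 2, E skipped, A skipped, C skipped.
Slots: [1:D] [2:F] [3:H] [4:G] [5:B]
Profit = 61 + 43 + 72 + 44 + 52 = 272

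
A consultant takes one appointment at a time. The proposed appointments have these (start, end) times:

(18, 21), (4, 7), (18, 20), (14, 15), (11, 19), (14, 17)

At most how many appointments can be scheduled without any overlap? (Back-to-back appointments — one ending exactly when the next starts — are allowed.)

3

Greedy by earliest finish: after sorting by end time, pick each interval compatible with the last pick.
By end time: (4,7), (14,15), (14,17), (11,19), (18,20), (18,21).
Pick (4,7); next start ≥ 7 → (14,15); next start ≥ 15 → (18,20).
Selected 3 appointments.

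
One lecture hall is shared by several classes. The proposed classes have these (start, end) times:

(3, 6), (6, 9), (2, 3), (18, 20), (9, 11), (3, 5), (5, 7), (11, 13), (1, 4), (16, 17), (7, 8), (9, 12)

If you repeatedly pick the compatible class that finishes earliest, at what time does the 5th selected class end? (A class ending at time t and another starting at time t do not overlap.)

11

Order by finish time; keep every interval that doesn't clash with the previous kept one.
By end time: (2,3), (1,4), (3,5), (3,6), (5,7), (7,8), (6,9), (9,11), (9,12), (11,13), (16,17), (18,20).
Pick (2,3); next start ≥ 3 → (3,5); next start ≥ 5 → (5,7); next start ≥ 7 → (7,8); next start ≥ 8 → (9,11); next start ≥ 11 → (11,13); next start ≥ 13 → (16,17); next start ≥ 17 → (18,20).
Selected: (2,3) (3,5) (5,7) (7,8) (9,11) (11,13) (16,17) (18,20)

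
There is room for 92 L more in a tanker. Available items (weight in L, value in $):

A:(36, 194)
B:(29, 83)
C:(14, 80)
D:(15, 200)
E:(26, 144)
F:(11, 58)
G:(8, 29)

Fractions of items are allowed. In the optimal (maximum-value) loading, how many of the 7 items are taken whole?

Sort by value per unit weight and fill in that order.
Order: D (200/15=13.33) > C (80/14=5.71) > E (144/26=5.54) > A (194/36=5.39) > F (58/11=5.27) > G (29/8=3.62) > B (83/29=2.86)
Fill: take D (15 @ 200) → take C (14 @ 80) → take E (26 @ 144) → take A (36 @ 194) → take 1/11 of F → 5.27; 92/92 used.
4 item(s) taken whole; one partial (take 1/11 of F).

4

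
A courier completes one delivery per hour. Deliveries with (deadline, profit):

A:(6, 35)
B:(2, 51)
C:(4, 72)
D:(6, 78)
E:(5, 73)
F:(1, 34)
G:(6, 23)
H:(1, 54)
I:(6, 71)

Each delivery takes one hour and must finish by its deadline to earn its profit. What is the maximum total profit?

399

By profit: D(d6,78), E(d5,73), C(d4,72), I(d6,71), H(d1,54), B(d2,51), A(d6,35), F(d1,34), G(d6,23)
D→slot 6; E→slot 5; C→slot 4; I→slot 3; H→slot 1; B→slot 2; A skipped; F skipped; G skipped.
Profit = 54 + 51 + 71 + 72 + 73 + 78 = 399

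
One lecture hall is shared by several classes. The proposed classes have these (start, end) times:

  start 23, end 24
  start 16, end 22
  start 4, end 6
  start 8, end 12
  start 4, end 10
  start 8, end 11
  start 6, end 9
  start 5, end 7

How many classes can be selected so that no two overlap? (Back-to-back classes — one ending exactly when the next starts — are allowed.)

4

Greedy by earliest finish: after sorting by end time, pick each interval compatible with the last pick.
By end time: (4,6), (5,7), (6,9), (4,10), (8,11), (8,12), (16,22), (23,24).
Pick (4,6); next start ≥ 6 → (6,9); next start ≥ 9 → (16,22); next start ≥ 22 → (23,24).
Selected 4 classes.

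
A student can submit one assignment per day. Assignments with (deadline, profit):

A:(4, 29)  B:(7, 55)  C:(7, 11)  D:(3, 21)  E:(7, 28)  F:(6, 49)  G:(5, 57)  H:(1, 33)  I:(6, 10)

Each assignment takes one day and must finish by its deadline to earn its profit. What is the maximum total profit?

Take jobs in profit order; each goes to the latest open slot no later than its deadline.
Profit order: G=57 B=55 F=49 H=33 A=29 E=28 D=21 C=11 I=10
Assign: G→slot 5, B→slot 7, F→slot 6, H→slot 1, A→slot 4, E→slot 3, D→slot 2, C skipped, I skipped.
Slots: [1:H] [2:D] [3:E] [4:A] [5:G] [6:F] [7:B]
Profit = 33 + 21 + 28 + 29 + 57 + 49 + 55 = 272

272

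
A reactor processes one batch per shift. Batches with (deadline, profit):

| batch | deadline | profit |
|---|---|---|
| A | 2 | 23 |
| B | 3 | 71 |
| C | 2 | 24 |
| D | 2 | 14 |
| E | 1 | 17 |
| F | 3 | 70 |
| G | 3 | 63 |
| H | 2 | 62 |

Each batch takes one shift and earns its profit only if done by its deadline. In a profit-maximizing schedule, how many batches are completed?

3

By profit: B(d3,71), F(d3,70), G(d3,63), H(d2,62), C(d2,24), A(d2,23), E(d1,17), D(d2,14)
B→slot 3; F→slot 2; G→slot 1; H skipped; C skipped; A skipped; E skipped; D skipped.
3 of 8 scheduled.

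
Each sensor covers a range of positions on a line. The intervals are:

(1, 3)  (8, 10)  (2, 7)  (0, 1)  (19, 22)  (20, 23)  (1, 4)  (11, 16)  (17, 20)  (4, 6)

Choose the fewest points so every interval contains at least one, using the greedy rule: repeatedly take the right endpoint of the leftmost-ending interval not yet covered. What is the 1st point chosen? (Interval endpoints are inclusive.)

Sort by right endpoint; whenever an interval is uncovered, place a point at its right end.
By right end: [0,1]  [1,3]  [1,4]  [4,6]  [2,7]  [8,10]  [11,16]  [17,20]  [19,22]  [20,23]
[0,1] uncovered → point at 1; [4,6] uncovered → point at 6; [8,10] uncovered → point at 10; [11,16] uncovered → point at 16; [17,20] uncovered → point at 20.
Points: 1, 6, 10, 16, 20 (5 total).

1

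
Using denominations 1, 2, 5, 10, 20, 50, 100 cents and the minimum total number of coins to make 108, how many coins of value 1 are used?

1

108 − 1×100→8 − 1×5→3 − 1×2→1 − 1×1→0
Count of 1: 1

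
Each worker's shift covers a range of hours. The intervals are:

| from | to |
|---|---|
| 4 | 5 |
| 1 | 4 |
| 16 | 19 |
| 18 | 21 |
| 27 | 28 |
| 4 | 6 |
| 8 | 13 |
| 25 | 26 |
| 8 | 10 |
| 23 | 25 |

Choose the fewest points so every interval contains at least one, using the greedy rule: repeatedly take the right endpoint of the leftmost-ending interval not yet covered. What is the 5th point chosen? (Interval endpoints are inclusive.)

Process intervals by earliest right end; each time one isn't hit yet, stab at its right endpoint.
Sorted: [1,4] [4,5] [4,6] [8,10] [8,13] [16,19] [18,21] [23,25] [25,26] [27,28]
{[1,4],[4,5],[4,6]} hit by 4; {[8,10],[8,13]} hit by 10; {[16,19],[18,21]} hit by 19; {[23,25],[25,26]} hit by 25; {[27,28]} hit by 28.
Points: 4, 10, 19, 25, 28 (5 total).

28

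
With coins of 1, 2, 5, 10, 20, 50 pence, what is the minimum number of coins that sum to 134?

134 = 2×50 + 1×20 + 1×10 + 2×2
Total coins = 2 + 1 + 1 + 2 = 6

6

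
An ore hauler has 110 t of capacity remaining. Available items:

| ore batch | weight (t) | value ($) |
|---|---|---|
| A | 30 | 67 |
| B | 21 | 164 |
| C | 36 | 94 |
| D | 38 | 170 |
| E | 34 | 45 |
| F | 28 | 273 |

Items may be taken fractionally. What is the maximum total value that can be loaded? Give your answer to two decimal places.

667.06

Sort by value per unit weight and fill in that order.
Ratios (sorted): F 9.75, B 7.81, D 4.47, C 2.61, A 2.23, E 1.32
take F (28 @ 273); take B (21 @ 164); take D (38 @ 170); take 23/36 of C → 60.06. Capacity used 110/110.
Total value = 667.06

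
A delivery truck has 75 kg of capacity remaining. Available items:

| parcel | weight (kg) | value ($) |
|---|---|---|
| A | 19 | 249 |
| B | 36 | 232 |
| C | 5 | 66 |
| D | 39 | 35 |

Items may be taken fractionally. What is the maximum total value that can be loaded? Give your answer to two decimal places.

560.46

Greedy by value/weight ratio, highest first.
Order: C (66/5=13.20) > A (249/19=13.11) > B (232/36=6.44) > D (35/39=0.90)
Fill: take C (5 @ 66) → take A (19 @ 249) → take B (36 @ 232) → take 15/39 of D → 13.46; 75/75 used.
Total value = 560.46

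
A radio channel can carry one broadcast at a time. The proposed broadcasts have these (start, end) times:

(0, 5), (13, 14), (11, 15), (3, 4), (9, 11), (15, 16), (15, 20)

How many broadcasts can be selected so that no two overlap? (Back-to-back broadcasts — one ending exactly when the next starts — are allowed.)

Sorted by end: (3,4)  (0,5)  (9,11)  (13,14)  (11,15)  (15,16)  (15,20)
take (3,4); take (9,11); take (13,14); take (15,16); skip (15,20).
Selected 4 broadcasts.

4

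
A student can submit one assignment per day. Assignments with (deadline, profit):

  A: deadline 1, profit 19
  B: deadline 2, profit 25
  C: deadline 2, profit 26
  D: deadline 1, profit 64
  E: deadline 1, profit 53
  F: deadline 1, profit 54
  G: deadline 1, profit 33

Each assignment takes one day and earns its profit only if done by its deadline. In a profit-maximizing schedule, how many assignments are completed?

Sort by profit descending; place each in the latest free slot ≤ its deadline.
Profit order: D=64 F=54 E=53 G=33 C=26 B=25 A=19
Assign: D→slot 1, F skipped, E skipped, G skipped, C→slot 2, B skipped, A skipped.
Slots: [1:D] [2:C]
2 of 7 scheduled.

2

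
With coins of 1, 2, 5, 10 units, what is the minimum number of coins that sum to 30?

Greedy: take as many of the largest coin as possible, then repeat with the remainder.
30 = 3×10
Total coins = 3 = 3

3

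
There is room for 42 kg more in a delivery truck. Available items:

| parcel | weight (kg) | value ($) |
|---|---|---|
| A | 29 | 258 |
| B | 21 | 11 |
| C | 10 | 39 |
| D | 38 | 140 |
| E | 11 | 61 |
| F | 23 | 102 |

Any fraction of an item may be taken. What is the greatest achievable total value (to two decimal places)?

Sort by value per unit weight and fill in that order.
Ratios (sorted): A 8.90, E 5.55, F 4.43, C 3.90, D 3.68, B 0.52
take A (29 @ 258); take E (11 @ 61); take 2/23 of F → 8.87. Capacity used 42/42.
Total value = 327.87

327.87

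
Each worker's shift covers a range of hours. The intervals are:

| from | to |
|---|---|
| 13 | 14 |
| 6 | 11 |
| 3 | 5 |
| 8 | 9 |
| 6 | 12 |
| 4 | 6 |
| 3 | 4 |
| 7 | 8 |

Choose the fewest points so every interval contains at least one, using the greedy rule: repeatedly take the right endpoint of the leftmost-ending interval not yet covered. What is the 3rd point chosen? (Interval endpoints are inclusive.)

14

Sorted: [3,4] [3,5] [4,6] [7,8] [8,9] [6,11] [6,12] [13,14]
{[3,4],[3,5],[4,6]} hit by 4; {[7,8],[8,9],[6,11],[6,12]} hit by 8; {[13,14]} hit by 14.
Points: 4, 8, 14 (3 total).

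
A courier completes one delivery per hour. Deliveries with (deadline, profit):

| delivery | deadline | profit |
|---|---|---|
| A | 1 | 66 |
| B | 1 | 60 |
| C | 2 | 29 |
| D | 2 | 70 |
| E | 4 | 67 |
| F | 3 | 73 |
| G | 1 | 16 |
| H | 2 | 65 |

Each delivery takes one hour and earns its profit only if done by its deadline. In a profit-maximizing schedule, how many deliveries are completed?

By profit: F(d3,73), D(d2,70), E(d4,67), A(d1,66), H(d2,65), B(d1,60), C(d2,29), G(d1,16)
F→slot 3; D→slot 2; E→slot 4; A→slot 1; H skipped; B skipped; C skipped; G skipped.
4 of 8 scheduled.

4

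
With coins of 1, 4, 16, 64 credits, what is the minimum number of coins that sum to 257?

Greedy: take as many of the largest coin as possible, then repeat with the remainder.
257 = 4×64 + 1×1
Total coins = 4 + 1 = 5

5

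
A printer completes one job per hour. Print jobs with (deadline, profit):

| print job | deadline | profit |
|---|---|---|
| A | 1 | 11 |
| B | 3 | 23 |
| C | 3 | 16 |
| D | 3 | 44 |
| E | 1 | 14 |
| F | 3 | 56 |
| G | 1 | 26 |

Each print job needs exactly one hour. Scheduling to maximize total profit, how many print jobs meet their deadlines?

3

By profit: F(d3,56), D(d3,44), G(d1,26), B(d3,23), C(d3,16), E(d1,14), A(d1,11)
F→slot 3; D→slot 2; G→slot 1; B skipped; C skipped; E skipped; A skipped.
3 of 7 scheduled.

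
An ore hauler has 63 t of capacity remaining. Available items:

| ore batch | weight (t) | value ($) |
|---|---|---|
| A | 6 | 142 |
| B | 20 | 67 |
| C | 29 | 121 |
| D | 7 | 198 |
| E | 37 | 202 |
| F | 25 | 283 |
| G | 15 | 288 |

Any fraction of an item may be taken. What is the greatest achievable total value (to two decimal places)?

965.59

Greedy by value/weight ratio, highest first.
Order: D (198/7=28.29) > A (142/6=23.67) > G (288/15=19.20) > F (283/25=11.32) > E (202/37=5.46) > C (121/29=4.17) > B (67/20=3.35)
Fill: take D (7 @ 198) → take A (6 @ 142) → take G (15 @ 288) → take F (25 @ 283) → take 10/37 of E → 54.59; 63/63 used.
Total value = 965.59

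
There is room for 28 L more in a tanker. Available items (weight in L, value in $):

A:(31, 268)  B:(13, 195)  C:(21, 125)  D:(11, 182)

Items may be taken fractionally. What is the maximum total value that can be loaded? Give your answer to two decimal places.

411.58

Sort by value per unit weight and fill in that order.
Ratios (sorted): D 16.55, B 15.00, A 8.65, C 5.95
take D (11 @ 182); take B (13 @ 195); take 4/31 of A → 34.58. Capacity used 28/28.
Total value = 411.58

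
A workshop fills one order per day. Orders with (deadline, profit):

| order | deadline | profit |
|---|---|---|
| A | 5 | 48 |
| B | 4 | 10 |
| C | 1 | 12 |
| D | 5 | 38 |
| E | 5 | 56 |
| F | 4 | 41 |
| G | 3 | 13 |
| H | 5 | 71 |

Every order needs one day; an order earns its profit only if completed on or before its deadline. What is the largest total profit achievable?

Sort by profit descending; place each in the latest free slot ≤ its deadline.
Profit order: H=71 E=56 A=48 F=41 D=38 G=13 C=12 B=10
Assign: H→slot 5, E→slot 4, A→slot 3, F→slot 2, D→slot 1, G skipped, C skipped, B skipped.
Slots: [1:D] [2:F] [3:A] [4:E] [5:H]
Profit = 38 + 41 + 48 + 56 + 71 = 254

254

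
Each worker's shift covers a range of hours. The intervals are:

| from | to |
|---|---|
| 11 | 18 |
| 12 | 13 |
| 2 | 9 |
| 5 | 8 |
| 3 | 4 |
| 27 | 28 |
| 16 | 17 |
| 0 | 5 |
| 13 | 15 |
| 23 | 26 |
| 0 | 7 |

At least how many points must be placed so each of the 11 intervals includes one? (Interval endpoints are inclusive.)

Process intervals by earliest right end; each time one isn't hit yet, stab at its right endpoint.
Sorted: [3,4] [0,5] [0,7] [5,8] [2,9] [12,13] [13,15] [16,17] [11,18] [23,26] [27,28]
{[3,4],[0,5],[0,7]} hit by 4; {[5,8],[2,9]} hit by 8; {[12,13],[13,15]} hit by 13; {[16,17],[11,18]} hit by 17; {[23,26]} hit by 26; {[27,28]} hit by 28.
Points: 4, 8, 13, 17, 26, 28 (6 total).

6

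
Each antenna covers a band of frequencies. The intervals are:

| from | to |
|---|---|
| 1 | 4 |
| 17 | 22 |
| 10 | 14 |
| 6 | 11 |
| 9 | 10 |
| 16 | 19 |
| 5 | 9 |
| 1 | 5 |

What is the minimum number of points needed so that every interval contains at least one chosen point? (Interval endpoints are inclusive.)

Process intervals by earliest right end; each time one isn't hit yet, stab at its right endpoint.
Sorted: [1,4] [1,5] [5,9] [9,10] [6,11] [10,14] [16,19] [17,22]
{[1,4],[1,5]} hit by 4; {[5,9],[9,10],[6,11]} hit by 9; {[10,14]} hit by 14; {[16,19],[17,22]} hit by 19.
Points: 4, 9, 14, 19 (4 total).

4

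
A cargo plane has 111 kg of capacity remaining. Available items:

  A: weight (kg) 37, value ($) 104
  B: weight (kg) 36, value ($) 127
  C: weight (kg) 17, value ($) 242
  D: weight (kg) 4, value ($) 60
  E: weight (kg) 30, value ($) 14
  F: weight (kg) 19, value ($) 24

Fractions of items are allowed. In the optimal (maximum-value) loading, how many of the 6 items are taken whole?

Sort by value per unit weight and fill in that order.
Order: D (60/4=15.00) > C (242/17=14.24) > B (127/36=3.53) > A (104/37=2.81) > F (24/19=1.26) > E (14/30=0.47)
Fill: take D (4 @ 60) → take C (17 @ 242) → take B (36 @ 127) → take A (37 @ 104) → take 17/19 of F → 21.47; 111/111 used.
4 item(s) taken whole; one partial (take 17/19 of F).

4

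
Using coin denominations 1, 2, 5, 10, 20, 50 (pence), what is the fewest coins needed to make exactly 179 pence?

179 − 3×50→29 − 1×20→9 − 1×5→4 − 2×2→0
Total coins = 3 + 1 + 1 + 2 = 7

7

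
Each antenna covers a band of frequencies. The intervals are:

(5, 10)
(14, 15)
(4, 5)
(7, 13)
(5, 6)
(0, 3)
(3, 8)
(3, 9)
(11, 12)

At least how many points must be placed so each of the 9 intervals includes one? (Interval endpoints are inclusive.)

Process intervals by earliest right end; each time one isn't hit yet, stab at its right endpoint.
Sorted: [0,3] [4,5] [5,6] [3,8] [3,9] [5,10] [11,12] [7,13] [14,15]
{[0,3]} hit by 3; {[4,5],[5,6],[3,8],[3,9],[5,10]} hit by 5; {[11,12],[7,13]} hit by 12; {[14,15]} hit by 15.
Points: 3, 5, 12, 15 (4 total).

4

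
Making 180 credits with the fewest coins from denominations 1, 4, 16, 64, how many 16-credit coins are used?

180 − 2×64→52 − 3×16→4 − 1×4→0
Count of 16: 3

3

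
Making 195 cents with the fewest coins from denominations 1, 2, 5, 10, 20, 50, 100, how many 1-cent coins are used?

Use the largest denomination that fits, subtract, and repeat.
195 − 1×100→95 − 1×50→45 − 2×20→5 − 1×5→0
Count of 1: 0

0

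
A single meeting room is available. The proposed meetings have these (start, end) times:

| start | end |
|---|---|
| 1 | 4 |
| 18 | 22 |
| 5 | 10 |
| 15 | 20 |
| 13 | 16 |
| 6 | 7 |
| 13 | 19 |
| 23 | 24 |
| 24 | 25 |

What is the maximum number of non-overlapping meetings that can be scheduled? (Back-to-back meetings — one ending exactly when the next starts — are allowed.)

By end time: (1,4), (6,7), (5,10), (13,16), (13,19), (15,20), (18,22), (23,24), (24,25).
Pick (1,4); next start ≥ 4 → (6,7); next start ≥ 7 → (13,16); next start ≥ 16 → (18,22); next start ≥ 22 → (23,24); next start ≥ 24 → (24,25).
Selected 6 meetings.

6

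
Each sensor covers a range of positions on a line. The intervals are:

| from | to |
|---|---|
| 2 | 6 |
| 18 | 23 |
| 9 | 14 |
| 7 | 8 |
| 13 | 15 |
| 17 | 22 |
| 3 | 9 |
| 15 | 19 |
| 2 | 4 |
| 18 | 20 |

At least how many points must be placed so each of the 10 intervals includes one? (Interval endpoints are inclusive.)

Sort by right endpoint; whenever an interval is uncovered, place a point at its right end.
Sorted: [2,4] [2,6] [7,8] [3,9] [9,14] [13,15] [15,19] [18,20] [17,22] [18,23]
{[2,4],[2,6]} hit by 4; {[7,8],[3,9]} hit by 8; {[9,14],[13,15]} hit by 14; {[15,19],[18,20],[17,22],[18,23]} hit by 19.
Points: 4, 8, 14, 19 (4 total).

4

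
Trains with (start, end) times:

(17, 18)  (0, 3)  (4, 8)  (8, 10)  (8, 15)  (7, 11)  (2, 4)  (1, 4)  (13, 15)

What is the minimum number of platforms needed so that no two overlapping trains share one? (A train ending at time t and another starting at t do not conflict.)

Count concurrent intervals with a sweep; the peak is the room count.
starts: [0, 1, 2, 4, 7, 8, 8, 13, 17]
ends:   [3, 4, 4, 8, 10, 11, 15, 15, 18]
s0→1 s1→2 s2→3  — peak 3.

3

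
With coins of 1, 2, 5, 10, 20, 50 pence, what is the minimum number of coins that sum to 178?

Use the largest denomination that fits, subtract, and repeat.
178 = 3×50 + 1×20 + 1×5 + 1×2 + 1×1
Total coins = 3 + 1 + 1 + 1 + 1 = 7

7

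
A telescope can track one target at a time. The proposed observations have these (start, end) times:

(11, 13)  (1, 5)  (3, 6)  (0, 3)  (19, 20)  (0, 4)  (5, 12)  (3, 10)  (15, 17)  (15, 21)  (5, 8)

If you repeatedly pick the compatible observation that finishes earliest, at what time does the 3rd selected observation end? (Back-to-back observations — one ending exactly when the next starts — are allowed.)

By end time: (0,3), (0,4), (1,5), (3,6), (5,8), (3,10), (5,12), (11,13), (15,17), (19,20), (15,21).
Pick (0,3); next start ≥ 3 → (3,6); next start ≥ 6 → (11,13); next start ≥ 13 → (15,17); next start ≥ 17 → (19,20).
Selected: (0,3) (3,6) (11,13) (15,17) (19,20)

13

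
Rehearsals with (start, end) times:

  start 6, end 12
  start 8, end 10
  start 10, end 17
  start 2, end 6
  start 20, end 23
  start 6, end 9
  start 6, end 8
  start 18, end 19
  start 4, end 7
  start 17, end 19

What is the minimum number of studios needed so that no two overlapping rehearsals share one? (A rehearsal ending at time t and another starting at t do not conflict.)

The answer is the maximum number of intervals overlapping at any instant.
starts: [2, 4, 6, 6, 6, 8, 10, 17, 18, 20]
ends:   [6, 7, 8, 9, 10, 12, 17, 19, 19, 23]
s2→1 s4→2 e6→1 s6→2 s6→3 s6→4  — peak 4.

4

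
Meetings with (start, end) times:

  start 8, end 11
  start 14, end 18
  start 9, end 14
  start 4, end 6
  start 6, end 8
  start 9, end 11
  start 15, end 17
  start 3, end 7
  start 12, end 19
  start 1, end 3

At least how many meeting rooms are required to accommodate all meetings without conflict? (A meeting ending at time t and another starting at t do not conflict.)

Events (time:±→running): 1:+→1 3:-→0 3:+→1 4:+→2 6:-→1 6:+→2 7:-→1 8:-→0 8:+→1 9:+→2 9:+→3 … peak 3.

3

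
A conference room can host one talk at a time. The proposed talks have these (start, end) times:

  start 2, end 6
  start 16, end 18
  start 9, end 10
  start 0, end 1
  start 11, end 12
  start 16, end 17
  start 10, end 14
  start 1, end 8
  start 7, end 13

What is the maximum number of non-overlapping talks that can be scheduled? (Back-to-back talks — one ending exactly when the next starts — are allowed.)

Order by finish time; keep every interval that doesn't clash with the previous kept one.
Sorted by end: (0,1)  (2,6)  (1,8)  (9,10)  (11,12)  (7,13)  (10,14)  (16,17)  (16,18)
take (0,1); take (2,6); skip (1,8); take (9,10); take (11,12); take (16,17); skip (16,18).
Selected 5 talks.

5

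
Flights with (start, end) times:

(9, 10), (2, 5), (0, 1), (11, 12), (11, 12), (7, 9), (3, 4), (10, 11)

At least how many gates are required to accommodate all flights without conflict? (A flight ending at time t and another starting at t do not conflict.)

2

The answer is the maximum number of intervals overlapping at any instant.
starts: [0, 2, 3, 7, 9, 10, 11, 11]
ends:   [1, 4, 5, 9, 10, 11, 12, 12]
s0→1 e1→0 s2→1 s3→2  — peak 2.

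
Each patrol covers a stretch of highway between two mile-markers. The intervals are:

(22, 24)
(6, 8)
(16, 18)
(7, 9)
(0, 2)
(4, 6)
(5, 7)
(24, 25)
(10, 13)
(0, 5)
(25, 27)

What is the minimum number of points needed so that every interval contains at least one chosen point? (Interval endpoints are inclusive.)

7

By right end: [0,2]  [0,5]  [4,6]  [5,7]  [6,8]  [7,9]  [10,13]  [16,18]  [22,24]  [24,25]  [25,27]
[0,2] uncovered → point at 2; [4,6] uncovered → point at 6; [7,9] uncovered → point at 9; [10,13] uncovered → point at 13; [16,18] uncovered → point at 18; [22,24] uncovered → point at 24; [25,27] uncovered → point at 27.
Points: 2, 6, 9, 13, 18, 24, 27 (7 total).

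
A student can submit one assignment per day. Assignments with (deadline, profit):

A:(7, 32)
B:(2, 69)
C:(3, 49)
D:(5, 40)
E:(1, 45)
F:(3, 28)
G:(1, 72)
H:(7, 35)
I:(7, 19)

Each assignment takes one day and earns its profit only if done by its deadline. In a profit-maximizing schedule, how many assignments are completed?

By profit: G(d1,72), B(d2,69), C(d3,49), E(d1,45), D(d5,40), H(d7,35), A(d7,32), F(d3,28), I(d7,19)
G→slot 1; B→slot 2; C→slot 3; E skipped; D→slot 5; H→slot 7; A→slot 6; F skipped; I→slot 4.
7 of 9 scheduled.

7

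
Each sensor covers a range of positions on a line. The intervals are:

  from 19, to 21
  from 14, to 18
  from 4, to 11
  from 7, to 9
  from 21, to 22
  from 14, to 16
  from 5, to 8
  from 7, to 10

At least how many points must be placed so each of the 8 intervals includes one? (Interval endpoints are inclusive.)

By right end: [5,8]  [7,9]  [7,10]  [4,11]  [14,16]  [14,18]  [19,21]  [21,22]
[5,8] uncovered → point at 8; [14,16] uncovered → point at 16; [19,21] uncovered → point at 21.
Points: 8, 16, 21 (3 total).

3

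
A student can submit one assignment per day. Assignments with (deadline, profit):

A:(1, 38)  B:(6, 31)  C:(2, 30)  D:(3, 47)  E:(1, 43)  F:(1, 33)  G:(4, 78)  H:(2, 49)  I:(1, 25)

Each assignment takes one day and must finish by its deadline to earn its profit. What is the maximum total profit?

248

Profit order: G=78 H=49 D=47 E=43 A=38 F=33 B=31 C=30 I=25
Assign: G→slot 4, H→slot 2, D→slot 3, E→slot 1, A skipped, F skipped, B→slot 6, C skipped, I skipped.
Slots: [1:E] [2:H] [3:D] [4:G] [6:B]
Profit = 43 + 49 + 47 + 78 + 31 = 248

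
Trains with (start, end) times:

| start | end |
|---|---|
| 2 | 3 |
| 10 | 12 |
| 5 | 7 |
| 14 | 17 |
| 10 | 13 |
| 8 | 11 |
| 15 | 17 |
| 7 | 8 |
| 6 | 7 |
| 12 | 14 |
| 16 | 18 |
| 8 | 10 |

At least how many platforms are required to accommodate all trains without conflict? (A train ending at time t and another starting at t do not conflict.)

3

starts: [2, 5, 6, 7, 8, 8, 10, 10, 12, 14, 15, 16]
ends:   [3, 7, 7, 8, 10, 11, 12, 13, 14, 17, 17, 18]
s2→1 e3→0 s5→1 s6→2 e7→1 e7→0 s7→1 e8→0 s8→1 s8→2 e10→1 s10→2 s10→3  — peak 3.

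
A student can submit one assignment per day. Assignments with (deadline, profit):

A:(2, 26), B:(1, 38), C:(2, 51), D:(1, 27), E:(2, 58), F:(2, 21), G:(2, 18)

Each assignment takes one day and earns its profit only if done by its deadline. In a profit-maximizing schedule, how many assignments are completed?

2

Take jobs in profit order; each goes to the latest open slot no later than its deadline.
Profit order: E=58 C=51 B=38 D=27 A=26 F=21 G=18
Assign: E→slot 2, C→slot 1, B skipped, D skipped, A skipped, F skipped, G skipped.
Slots: [1:C] [2:E]
2 of 7 scheduled.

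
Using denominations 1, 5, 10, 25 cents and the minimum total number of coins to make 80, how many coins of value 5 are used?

1

80 − 3×25→5 − 1×5→0
Count of 5: 1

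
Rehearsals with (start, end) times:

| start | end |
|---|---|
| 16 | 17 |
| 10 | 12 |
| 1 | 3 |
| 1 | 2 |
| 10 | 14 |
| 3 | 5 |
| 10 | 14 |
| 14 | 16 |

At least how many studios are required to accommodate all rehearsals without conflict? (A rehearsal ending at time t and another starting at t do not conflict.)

3

starts: [1, 1, 3, 10, 10, 10, 14, 16]
ends:   [2, 3, 5, 12, 14, 14, 16, 17]
s1→1 s1→2 e2→1 e3→0 s3→1 e5→0 s10→1 s10→2 s10→3  — peak 3.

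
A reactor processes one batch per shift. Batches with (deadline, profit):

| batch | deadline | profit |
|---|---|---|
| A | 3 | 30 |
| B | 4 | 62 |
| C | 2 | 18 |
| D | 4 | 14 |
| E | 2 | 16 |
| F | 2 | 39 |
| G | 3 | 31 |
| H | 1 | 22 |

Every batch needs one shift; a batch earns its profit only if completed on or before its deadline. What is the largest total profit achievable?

162

Take jobs in profit order; each goes to the latest open slot no later than its deadline.
By profit: B(d4,62), F(d2,39), G(d3,31), A(d3,30), H(d1,22), C(d2,18), E(d2,16), D(d4,14)
B→slot 4; F→slot 2; G→slot 3; A→slot 1; H skipped; C skipped; E skipped; D skipped.
Profit = 30 + 39 + 31 + 62 = 162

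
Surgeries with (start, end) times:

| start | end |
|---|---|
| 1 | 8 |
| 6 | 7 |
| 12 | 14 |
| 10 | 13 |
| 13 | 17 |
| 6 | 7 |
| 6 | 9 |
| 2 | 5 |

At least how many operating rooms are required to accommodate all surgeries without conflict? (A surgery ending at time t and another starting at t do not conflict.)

The answer is the maximum number of intervals overlapping at any instant.
starts: [1, 2, 6, 6, 6, 10, 12, 13]
ends:   [5, 7, 7, 8, 9, 13, 14, 17]
s1→1 s2→2 e5→1 s6→2 s6→3 s6→4  — peak 4.

4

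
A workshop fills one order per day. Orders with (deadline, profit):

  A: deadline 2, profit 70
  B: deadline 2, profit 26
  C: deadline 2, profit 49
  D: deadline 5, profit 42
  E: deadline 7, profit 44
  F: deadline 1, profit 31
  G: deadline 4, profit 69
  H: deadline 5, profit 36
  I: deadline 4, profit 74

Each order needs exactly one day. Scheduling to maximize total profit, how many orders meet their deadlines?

By profit: I(d4,74), A(d2,70), G(d4,69), C(d2,49), E(d7,44), D(d5,42), H(d5,36), F(d1,31), B(d2,26)
I→slot 4; A→slot 2; G→slot 3; C→slot 1; E→slot 7; D→slot 5; H skipped; F skipped; B skipped.
6 of 9 scheduled.

6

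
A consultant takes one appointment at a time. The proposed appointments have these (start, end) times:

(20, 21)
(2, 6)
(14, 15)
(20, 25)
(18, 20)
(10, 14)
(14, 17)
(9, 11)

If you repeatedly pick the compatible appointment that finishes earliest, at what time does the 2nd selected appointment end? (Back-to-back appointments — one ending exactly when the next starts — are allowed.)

Order by finish time; keep every interval that doesn't clash with the previous kept one.
By end time: (2,6), (9,11), (10,14), (14,15), (14,17), (18,20), (20,21), (20,25).
Pick (2,6); next start ≥ 6 → (9,11); next start ≥ 11 → (14,15); next start ≥ 15 → (18,20); next start ≥ 20 → (20,21).
Selected: (2,6) (9,11) (14,15) (18,20) (20,21)

11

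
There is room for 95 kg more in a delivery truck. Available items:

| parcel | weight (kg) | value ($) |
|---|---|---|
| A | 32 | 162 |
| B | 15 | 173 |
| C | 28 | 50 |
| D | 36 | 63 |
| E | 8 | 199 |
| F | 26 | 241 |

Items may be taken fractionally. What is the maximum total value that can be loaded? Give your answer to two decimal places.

800.00

Sort by value per unit weight and fill in that order.
Ratios (sorted): E 24.88, B 11.53, F 9.27, A 5.06, C 1.79, D 1.75
take E (8 @ 199); take B (15 @ 173); take F (26 @ 241); take A (32 @ 162); take 14/28 of C → 25.00. Capacity used 95/95.
Total value = 800.00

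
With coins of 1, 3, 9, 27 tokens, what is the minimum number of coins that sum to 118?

118 − 4×27→10 − 1×9→1 − 1×1→0
Total coins = 4 + 1 + 1 = 6

6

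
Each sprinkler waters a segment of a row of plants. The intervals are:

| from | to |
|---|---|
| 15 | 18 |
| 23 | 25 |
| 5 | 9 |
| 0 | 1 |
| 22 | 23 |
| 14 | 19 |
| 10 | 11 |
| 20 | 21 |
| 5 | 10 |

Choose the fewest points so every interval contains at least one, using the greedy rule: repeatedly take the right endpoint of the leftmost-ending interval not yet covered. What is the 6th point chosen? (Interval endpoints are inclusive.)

23

Process intervals by earliest right end; each time one isn't hit yet, stab at its right endpoint.
By right end: [0,1]  [5,9]  [5,10]  [10,11]  [15,18]  [14,19]  [20,21]  [22,23]  [23,25]
[0,1] uncovered → point at 1; [5,9] uncovered → point at 9; [10,11] uncovered → point at 11; [15,18] uncovered → point at 18; [20,21] uncovered → point at 21; [22,23] uncovered → point at 23.
Points: 1, 9, 11, 18, 21, 23 (6 total).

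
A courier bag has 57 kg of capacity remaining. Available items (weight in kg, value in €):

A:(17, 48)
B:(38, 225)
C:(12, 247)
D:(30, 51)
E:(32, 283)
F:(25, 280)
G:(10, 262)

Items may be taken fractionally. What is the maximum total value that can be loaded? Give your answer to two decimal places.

Order: G (262/10=26.20) > C (247/12=20.58) > F (280/25=11.20) > E (283/32=8.84) > B (225/38=5.92) > A (48/17=2.82) > D (51/30=1.70)
Fill: take G (10 @ 262) → take C (12 @ 247) → take F (25 @ 280) → take 10/32 of E → 88.44; 57/57 used.
Total value = 877.44

877.44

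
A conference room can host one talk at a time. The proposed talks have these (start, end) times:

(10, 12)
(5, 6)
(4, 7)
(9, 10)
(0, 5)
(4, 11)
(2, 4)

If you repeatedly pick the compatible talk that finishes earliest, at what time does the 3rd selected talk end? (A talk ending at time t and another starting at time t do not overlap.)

Greedy by earliest finish: after sorting by end time, pick each interval compatible with the last pick.
By end time: (2,4), (0,5), (5,6), (4,7), (9,10), (4,11), (10,12).
Pick (2,4); next start ≥ 4 → (5,6); next start ≥ 6 → (9,10); next start ≥ 10 → (10,12).
Selected: (2,4) (5,6) (9,10) (10,12)

10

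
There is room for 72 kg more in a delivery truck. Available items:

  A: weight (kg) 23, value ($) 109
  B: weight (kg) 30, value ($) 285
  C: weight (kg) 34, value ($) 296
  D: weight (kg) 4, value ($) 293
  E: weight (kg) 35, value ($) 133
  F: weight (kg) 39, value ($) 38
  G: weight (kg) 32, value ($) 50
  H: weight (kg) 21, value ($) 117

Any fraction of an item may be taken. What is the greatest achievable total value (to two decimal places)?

Ratios (sorted): D 73.25, B 9.50, C 8.71, H 5.57, A 4.74, E 3.80, G 1.56, F 0.97
take D (4 @ 293); take B (30 @ 285); take C (34 @ 296); take 4/21 of H → 22.29. Capacity used 72/72.
Total value = 896.29

896.29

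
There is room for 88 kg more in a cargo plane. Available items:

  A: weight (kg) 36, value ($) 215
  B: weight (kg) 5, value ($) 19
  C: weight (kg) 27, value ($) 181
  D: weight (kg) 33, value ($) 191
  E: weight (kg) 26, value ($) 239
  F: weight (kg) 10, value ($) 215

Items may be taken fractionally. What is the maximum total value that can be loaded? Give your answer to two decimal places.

Ratios (sorted): F 21.50, E 9.19, C 6.70, A 5.97, D 5.79, B 3.80
take F (10 @ 215); take E (26 @ 239); take C (27 @ 181); take 25/36 of A → 149.31. Capacity used 88/88.
Total value = 784.31

784.31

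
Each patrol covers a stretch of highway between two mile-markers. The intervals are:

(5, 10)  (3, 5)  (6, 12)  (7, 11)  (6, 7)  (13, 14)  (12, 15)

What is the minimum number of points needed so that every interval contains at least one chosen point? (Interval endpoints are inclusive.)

Process intervals by earliest right end; each time one isn't hit yet, stab at its right endpoint.
Sorted: [3,5] [6,7] [5,10] [7,11] [6,12] [13,14] [12,15]
{[3,5]} hit by 5; {[6,7],[5,10],[7,11],[6,12]} hit by 7; {[13,14],[12,15]} hit by 14.
Points: 5, 7, 14 (3 total).

3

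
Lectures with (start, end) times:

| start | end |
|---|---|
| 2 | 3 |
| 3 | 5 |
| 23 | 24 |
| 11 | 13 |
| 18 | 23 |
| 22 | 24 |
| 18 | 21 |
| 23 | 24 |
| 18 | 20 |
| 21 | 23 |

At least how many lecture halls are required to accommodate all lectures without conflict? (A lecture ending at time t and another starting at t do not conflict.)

3

Events (time:±→running): 2:+→1 3:-→0 3:+→1 5:-→0 11:+→1 13:-→0 18:+→1 18:+→2 18:+→3 … peak 3.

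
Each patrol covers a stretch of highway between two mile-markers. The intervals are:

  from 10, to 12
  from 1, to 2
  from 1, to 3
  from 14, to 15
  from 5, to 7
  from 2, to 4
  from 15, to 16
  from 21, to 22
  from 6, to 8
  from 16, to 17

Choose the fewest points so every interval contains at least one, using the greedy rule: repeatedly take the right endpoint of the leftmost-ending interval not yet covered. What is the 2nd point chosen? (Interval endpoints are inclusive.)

7

Sorted: [1,2] [1,3] [2,4] [5,7] [6,8] [10,12] [14,15] [15,16] [16,17] [21,22]
{[1,2],[1,3],[2,4]} hit by 2; {[5,7],[6,8]} hit by 7; {[10,12]} hit by 12; {[14,15],[15,16]} hit by 15; {[16,17]} hit by 17; {[21,22]} hit by 22.
Points: 2, 7, 12, 15, 17, 22 (6 total).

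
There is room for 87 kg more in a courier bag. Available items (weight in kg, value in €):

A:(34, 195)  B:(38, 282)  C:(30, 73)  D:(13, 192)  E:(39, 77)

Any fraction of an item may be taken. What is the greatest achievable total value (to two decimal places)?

673.87

Sort by value per unit weight and fill in that order.
Order: D (192/13=14.77) > B (282/38=7.42) > A (195/34=5.74) > C (73/30=2.43) > E (77/39=1.97)
Fill: take D (13 @ 192) → take B (38 @ 282) → take A (34 @ 195) → take 2/30 of C → 4.87; 87/87 used.
Total value = 673.87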